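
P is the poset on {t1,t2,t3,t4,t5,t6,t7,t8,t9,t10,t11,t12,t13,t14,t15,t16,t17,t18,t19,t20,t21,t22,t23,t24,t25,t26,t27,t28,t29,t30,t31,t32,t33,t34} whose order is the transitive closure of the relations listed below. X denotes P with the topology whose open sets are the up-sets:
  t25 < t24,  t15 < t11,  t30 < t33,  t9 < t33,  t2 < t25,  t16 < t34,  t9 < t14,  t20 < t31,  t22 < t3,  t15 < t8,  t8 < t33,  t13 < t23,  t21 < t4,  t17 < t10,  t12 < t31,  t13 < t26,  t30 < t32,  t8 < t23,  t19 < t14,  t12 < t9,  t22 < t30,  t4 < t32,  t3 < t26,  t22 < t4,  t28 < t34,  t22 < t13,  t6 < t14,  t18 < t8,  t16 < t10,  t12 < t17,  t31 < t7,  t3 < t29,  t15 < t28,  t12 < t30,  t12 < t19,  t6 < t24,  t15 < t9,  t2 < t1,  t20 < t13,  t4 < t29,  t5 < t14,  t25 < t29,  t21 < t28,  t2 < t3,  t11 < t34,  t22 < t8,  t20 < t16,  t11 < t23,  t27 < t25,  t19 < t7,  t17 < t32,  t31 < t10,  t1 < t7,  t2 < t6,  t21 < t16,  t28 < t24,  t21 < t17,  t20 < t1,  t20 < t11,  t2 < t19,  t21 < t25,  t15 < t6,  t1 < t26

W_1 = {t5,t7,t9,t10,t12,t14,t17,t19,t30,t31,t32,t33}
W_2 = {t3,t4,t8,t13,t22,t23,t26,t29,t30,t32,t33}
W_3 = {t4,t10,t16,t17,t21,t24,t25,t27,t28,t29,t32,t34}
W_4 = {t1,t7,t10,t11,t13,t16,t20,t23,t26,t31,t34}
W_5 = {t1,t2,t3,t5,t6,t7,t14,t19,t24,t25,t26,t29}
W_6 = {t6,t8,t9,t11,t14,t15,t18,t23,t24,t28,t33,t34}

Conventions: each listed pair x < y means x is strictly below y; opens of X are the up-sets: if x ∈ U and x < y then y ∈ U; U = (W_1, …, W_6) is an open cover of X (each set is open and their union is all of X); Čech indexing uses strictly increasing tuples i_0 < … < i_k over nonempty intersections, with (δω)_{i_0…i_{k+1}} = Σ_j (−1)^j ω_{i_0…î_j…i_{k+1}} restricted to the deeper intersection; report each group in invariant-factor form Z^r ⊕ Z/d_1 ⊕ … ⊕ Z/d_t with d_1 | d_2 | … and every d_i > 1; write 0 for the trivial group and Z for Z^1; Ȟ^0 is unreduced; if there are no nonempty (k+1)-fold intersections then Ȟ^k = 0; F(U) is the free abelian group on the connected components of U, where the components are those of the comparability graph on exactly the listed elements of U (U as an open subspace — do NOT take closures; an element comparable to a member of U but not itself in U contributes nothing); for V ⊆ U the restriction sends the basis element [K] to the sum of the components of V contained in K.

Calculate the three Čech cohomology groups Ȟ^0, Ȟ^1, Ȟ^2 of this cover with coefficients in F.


nerve simplices:
  W12={t30,t32,t33} W13={t10,t17,t32} W14={t7,t10,t31} W15={t5,t7,t14,t19} W16={t9,t14,t33} W23={t4,t29,t32} W24={t13,t23,t26} W25={t3,t26,t29} W26={t8,t23,t33} W34={t10,t16,t34} W35={t24,t25,t29} W36={t24,t28,t34} W45={t1,t7,t26} W46={t11,t23,t34} W56={t6,t14,t24}
  W123={t32} W126={t33} W134={t10} W145={t7} W156={t14} W235={t29} W245={t26} W246={t23} W346={t34} W356={t24}
components per intersection:
  W1: {t5,t7,t9,t10,t12,t14,t17,t19,t30,t31,t32,t33}
  W2: {t3,t4,t8,t13,t22,t23,t26,t29,t30,t32,t33}
  W3: {t4,t10,t16,t17,t21,t24,t25,t27,t28,t29,t32,t34}
  W4: {t1,t7,t10,t11,t13,t16,t20,t23,t26,t31,t34}
  W5: {t1,t2,t3,t5,t6,t7,t14,t19,t24,t25,t26,t29}
  W6: {t6,t8,t9,t11,t14,t15,t18,t23,t24,t28,t33,t34}
  W12: {t30,t32,t33}
  W13: {t10,t17,t32}
  W14: {t7,t10,t31}
  W15: {t5,t7,t14,t19}
  W16: {t9,t14,t33}
  W23: {t4,t29,t32}
  W24: {t13,t23,t26}
  W25: {t3,t26,t29}
  W26: {t8,t23,t33}
  W34: {t10,t16,t34}
  W35: {t24,t25,t29}
  W36: {t24,t28,t34}
  W45: {t1,t7,t26}
  W46: {t11,t23,t34}
  W56: {t6,t14,t24}
  W123: {t32}
  W126: {t33}
  W134: {t10}
  W145: {t7}
  W156: {t14}
  W235: {t29}
  W245: {t26}
  W246: {t23}
  W346: {t34}
  W356: {t24}
C dims 6,15,10; δ0: rk 5, SNF 1^5; δ1: rk 10, SNF 1^9·2
degree 0: 6−5−0 = 1 → Ȟ^0 ≅ Z
degree 1: 15−10−5 = 0 → Ȟ^1 ≅ 0
degree 2: 10−0−10 = 0 plus torsion [2] → Ȟ^2 ≅ Z/2

Ȟ^0 = Z,  Ȟ^1 = 0,  Ȟ^2 = Z/2


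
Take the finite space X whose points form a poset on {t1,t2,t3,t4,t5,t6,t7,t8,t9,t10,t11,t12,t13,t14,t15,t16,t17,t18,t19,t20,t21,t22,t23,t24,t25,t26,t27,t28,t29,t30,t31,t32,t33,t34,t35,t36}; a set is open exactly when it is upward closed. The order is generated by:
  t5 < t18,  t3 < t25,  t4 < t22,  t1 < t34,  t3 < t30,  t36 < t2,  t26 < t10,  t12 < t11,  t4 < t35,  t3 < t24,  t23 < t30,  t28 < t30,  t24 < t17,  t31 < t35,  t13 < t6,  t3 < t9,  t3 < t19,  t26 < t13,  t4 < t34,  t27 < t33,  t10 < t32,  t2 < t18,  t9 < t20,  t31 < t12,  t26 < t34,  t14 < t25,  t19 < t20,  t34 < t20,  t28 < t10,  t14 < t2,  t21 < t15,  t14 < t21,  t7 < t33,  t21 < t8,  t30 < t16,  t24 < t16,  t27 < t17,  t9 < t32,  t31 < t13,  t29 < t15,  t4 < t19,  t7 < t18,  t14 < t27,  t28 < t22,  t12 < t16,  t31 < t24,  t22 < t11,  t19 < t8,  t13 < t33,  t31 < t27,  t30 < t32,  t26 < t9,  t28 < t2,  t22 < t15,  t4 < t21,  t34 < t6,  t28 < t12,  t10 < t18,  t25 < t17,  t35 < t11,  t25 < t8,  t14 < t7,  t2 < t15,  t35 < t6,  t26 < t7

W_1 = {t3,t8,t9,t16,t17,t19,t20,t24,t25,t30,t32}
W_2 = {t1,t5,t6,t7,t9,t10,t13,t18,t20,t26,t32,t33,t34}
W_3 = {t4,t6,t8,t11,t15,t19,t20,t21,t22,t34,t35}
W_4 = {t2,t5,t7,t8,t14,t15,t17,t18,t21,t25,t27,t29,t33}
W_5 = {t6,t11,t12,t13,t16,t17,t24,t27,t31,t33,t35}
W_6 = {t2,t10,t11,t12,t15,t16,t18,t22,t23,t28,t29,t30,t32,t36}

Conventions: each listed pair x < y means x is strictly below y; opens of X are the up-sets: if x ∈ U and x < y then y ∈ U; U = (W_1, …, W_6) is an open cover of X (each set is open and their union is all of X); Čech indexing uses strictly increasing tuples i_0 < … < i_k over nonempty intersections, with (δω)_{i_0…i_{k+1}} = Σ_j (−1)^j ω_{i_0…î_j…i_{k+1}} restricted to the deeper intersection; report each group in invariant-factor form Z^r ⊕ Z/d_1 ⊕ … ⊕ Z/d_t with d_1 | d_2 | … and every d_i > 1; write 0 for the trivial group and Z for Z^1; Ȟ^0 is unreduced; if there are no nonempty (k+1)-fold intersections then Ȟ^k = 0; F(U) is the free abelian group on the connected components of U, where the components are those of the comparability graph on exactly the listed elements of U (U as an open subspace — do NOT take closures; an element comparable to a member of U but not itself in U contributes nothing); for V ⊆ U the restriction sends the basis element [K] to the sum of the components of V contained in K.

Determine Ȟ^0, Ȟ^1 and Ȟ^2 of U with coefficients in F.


nonempty overlaps:
  W12={t9,t20,t32} W13={t8,t19,t20} W14={t8,t17,t25} W15={t16,t17,t24} W16={t16,t30,t32} W23={t6,t20,t34} W24={t5,t7,t18,t33} W25={t6,t13,t33} W26={t10,t18,t32} W34={t8,t15,t21} W35={t6,t11,t35} W36={t11,t15,t22} W45={t17,t27,t33} W46={t2,t15,t18,t29} W56={t11,t12,t16}
  W123={t20} W126={t32} W134={t8} W145={t17} W156={t16} W235={t6} W245={t33} W246={t18} W346={t15} W356={t11}
components per intersection:
  W1: {t3,t8,t9,t16,t17,t19,t20,t24,t25,t30,t32}
  W2: {t1,t5,t6,t7,t9,t10,t13,t18,t20,t26,t32,t33,t34}
  W3: {t4,t6,t8,t11,t15,t19,t20,t21,t22,t34,t35}
  W4: {t2,t5,t7,t8,t14,t15,t17,t18,t21,t25,t27,t29,t33}
  W5: {t6,t11,t12,t13,t16,t17,t24,t27,t31,t33,t35}
  W6: {t2,t10,t11,t12,t15,t16,t18,t22,t23,t28,t29,t30,t32,t36}
  W12: {t9,t20,t32}
  W13: {t8,t19,t20}
  W14: {t8,t17,t25}
  W15: {t16,t17,t24}
  W16: {t16,t30,t32}
  W23: {t6,t20,t34}
  W24: {t5,t7,t18,t33}
  W25: {t6,t13,t33}
  W26: {t10,t18,t32}
  W34: {t8,t15,t21}
  W35: {t6,t11,t35}
  W36: {t11,t15,t22}
  W45: {t17,t27,t33}
  W46: {t2,t15,t18,t29}
  W56: {t11,t12,t16}
  W123: {t20}
  W126: {t32}
  W134: {t8}
  W145: {t17}
  W156: {t16}
  W235: {t6}
  W245: {t33}
  W246: {t18}
  W346: {t15}
  W356: {t11}
C dims 6,15,10; δ0: rk 5, SNF 1^5; δ1: rk 10, SNF 1^9·2
degree 0: 6−5−0 = 1 → Ȟ^0 ≅ Z
degree 1: 15−10−5 = 0 → Ȟ^1 ≅ 0
degree 2: 10−0−10 = 0 plus torsion [2] → Ȟ^2 ≅ Z/2

Ȟ^0(U;F) ≅ Z, Ȟ^1(U;F) ≅ 0, Ȟ^2(U;F) ≅ Z/2


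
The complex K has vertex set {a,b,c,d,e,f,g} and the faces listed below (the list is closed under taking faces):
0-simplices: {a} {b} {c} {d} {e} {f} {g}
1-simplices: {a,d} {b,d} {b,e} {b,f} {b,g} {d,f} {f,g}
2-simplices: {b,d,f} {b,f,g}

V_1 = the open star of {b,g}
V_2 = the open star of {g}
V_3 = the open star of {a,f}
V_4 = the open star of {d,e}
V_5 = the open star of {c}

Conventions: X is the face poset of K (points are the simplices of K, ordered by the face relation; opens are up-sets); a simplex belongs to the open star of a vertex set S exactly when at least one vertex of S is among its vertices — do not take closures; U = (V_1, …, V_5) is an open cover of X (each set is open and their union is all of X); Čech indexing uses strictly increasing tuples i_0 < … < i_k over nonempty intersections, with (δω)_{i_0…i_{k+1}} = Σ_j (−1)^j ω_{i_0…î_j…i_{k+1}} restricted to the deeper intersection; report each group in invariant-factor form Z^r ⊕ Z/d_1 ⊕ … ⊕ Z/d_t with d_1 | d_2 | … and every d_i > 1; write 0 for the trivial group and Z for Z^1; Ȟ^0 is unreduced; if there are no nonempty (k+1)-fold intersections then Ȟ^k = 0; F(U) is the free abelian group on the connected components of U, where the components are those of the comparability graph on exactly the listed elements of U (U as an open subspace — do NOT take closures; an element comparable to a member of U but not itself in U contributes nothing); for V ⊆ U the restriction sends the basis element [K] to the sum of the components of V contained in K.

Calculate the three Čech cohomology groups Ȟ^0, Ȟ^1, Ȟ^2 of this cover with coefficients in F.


nonempty overlaps:
  V1={{b},{g},{b,d},{b,e},{b,f},{b,g},{f,g},{b,d,f},{b,f,g}} V2={{g},{b,g},{f,g},{b,f,g}} V3={{a},{f},{a,d},{b,f},{d,f},{f,g},{b,d,f},{b,f,g}} V4={{d},{e},{a,d},{b,d},{b,e},{d,f},{b,d,f}} V5={{c}}
  V12={{g},{b,g},{f,g},{b,f,g}} V13={{b,f},{f,g},{b,d,f},{b,f,g}} V14={{b,d},{b,e},{b,d,f}} V23={{f,g},{b,f,g}} V34={{a,d},{d,f},{b,d,f}}
  V123={{f,g},{b,f,g}} V134={{b,d,f}}
components per intersection:
  V1: {{b},{g},{b,d},{b,e},{b,f},{b,g},{f,g},{b,d,f},{b,f,g}}
  V2: {{g},{b,g},{f,g},{b,f,g}}
  V3: {{a},{a,d}} {{f},{b,f},{d,f},{f,g},{b,d,f},{b,f,g}}
  V4: {{d},{a,d},{b,d},{d,f},{b,d,f}} {{e},{b,e}}
  V5: {{c}}
  V12: {{g},{b,g},{f,g},{b,f,g}}
  V13: {{b,f},{f,g},{b,d,f},{b,f,g}}
  V14: {{b,d},{b,d,f}} {{b,e}}
  V23: {{f,g},{b,f,g}}
  V34: {{a,d}} {{d,f},{b,d,f}}
  V123: {{f,g},{b,f,g}}
  V134: {{b,d,f}}
C dims 7,7,2; δ0: rk 5, SNF 1^5; δ1: rk 2, SNF 1^2
degree 0: 7−5−0 = 2 → Ȟ^0 ≅ Z^2
degree 1: 7−2−5 = 0 → Ȟ^1 ≅ 0
degree 2: 2−0−2 = 0 → Ȟ^2 ≅ 0

Ȟ^0 ≅ Z^2, Ȟ^1 ≅ 0 and Ȟ^2 ≅ 0


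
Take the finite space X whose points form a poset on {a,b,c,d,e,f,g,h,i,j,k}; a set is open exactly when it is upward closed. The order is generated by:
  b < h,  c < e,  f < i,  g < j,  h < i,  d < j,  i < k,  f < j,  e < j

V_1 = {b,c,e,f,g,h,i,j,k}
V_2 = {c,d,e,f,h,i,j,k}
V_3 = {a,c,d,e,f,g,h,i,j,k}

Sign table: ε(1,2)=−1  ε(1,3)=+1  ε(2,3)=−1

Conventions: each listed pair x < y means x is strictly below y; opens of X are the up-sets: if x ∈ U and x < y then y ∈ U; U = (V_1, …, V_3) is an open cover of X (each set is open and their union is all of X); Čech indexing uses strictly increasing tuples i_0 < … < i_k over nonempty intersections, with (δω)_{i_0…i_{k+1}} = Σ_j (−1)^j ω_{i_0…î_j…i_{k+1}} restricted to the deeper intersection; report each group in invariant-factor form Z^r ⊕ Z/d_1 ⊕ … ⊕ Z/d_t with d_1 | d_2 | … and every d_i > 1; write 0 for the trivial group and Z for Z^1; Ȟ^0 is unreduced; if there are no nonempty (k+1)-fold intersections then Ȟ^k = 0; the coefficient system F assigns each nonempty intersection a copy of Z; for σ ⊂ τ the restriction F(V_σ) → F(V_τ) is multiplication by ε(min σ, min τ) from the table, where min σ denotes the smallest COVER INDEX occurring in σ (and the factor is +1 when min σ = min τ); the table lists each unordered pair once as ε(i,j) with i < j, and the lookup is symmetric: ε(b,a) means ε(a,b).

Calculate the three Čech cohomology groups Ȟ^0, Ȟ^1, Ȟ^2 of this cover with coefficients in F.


Ȟ^0(U;F) ≅ Z, Ȟ^1(U;F) ≅ 0, Ȟ^2(U;F) ≅ 0

cover nerve:
  V12={c,e,f,h,i,j,k} V13={c,e,f,g,h,i,j,k} V23={c,d,e,f,h,i,j,k}
  V123={c,e,f,h,i,j,k}
C dims 3,3,1; δ0: rk 2, SNF 1^2; δ1: rk 1, SNF 1^1
Ȟ^0: (3−2)−0=1 ⇒ Z
Ȟ^1: (3−1)−2=0 ⇒ 0
Ȟ^2: (1−0)−1=0 ⇒ 0


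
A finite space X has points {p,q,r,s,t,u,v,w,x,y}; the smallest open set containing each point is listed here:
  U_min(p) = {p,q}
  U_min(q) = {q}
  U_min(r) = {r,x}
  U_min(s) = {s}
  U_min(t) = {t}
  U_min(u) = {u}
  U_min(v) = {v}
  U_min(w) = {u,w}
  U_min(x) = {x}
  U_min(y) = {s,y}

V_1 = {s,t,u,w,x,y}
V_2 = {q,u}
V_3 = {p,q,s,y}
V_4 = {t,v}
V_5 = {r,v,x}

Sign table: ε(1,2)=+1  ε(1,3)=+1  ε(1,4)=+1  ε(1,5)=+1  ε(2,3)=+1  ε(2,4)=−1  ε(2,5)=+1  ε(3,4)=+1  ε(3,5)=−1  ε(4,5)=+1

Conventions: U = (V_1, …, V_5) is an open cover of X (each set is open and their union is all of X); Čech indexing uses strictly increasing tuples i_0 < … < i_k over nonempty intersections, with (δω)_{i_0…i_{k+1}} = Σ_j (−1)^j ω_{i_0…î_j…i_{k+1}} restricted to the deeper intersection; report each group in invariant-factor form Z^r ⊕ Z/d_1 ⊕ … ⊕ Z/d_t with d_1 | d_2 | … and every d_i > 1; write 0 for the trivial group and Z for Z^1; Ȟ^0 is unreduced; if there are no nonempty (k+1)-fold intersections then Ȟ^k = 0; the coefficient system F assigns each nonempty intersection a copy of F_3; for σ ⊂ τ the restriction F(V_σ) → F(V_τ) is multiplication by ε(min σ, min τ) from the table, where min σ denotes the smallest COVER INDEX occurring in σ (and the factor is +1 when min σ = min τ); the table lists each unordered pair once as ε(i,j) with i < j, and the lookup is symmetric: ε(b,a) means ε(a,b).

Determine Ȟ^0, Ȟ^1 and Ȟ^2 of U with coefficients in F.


nonempty overlaps:
  V12={u} V13={s,y} V14={t} V15={x} V23={q} V45={v}
C dims 5,6; δ0: rk_F3 4
degree 0: 5−4−0 = 1 → Ȟ^0 ≅ Z/3
degree 1: 6−0−4 = 2 → Ȟ^1 ≅ Z/3 ⊕ Z/3
degree 2: 0−0−0 = 0 → Ȟ^2 ≅ 0

Ȟ^0(U;F) ≅ Z/3,  Ȟ^1(U;F) ≅ Z/3 ⊕ Z/3,  Ȟ^2(U;F) ≅ 0


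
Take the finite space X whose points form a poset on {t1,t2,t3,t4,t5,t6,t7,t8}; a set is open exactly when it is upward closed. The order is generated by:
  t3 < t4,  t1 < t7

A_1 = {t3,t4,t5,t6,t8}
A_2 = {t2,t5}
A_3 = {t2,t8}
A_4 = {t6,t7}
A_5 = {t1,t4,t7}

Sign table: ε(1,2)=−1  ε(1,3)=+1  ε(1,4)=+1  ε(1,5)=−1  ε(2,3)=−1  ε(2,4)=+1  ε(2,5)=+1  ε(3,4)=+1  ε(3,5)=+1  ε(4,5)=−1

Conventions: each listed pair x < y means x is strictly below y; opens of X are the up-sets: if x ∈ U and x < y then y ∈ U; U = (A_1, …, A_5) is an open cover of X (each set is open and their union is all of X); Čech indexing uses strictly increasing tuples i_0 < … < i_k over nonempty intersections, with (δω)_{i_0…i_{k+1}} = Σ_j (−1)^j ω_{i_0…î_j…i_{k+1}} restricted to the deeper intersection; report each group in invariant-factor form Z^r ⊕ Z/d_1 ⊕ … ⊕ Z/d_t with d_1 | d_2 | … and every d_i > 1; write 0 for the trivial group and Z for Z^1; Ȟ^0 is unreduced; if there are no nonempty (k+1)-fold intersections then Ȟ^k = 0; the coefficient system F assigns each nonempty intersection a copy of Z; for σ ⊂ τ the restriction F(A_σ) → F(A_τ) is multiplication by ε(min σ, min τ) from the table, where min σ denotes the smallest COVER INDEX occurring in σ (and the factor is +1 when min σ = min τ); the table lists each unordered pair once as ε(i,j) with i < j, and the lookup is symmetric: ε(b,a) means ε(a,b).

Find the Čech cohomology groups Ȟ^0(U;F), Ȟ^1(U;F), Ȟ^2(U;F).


Ȟ^0 ≅ Z, Ȟ^1 ≅ Z^2 and Ȟ^2 ≅ 0

nerve of the cover:
  A12={t5} A13={t8} A14={t6} A15={t4} A23={t2} A45={t7}
C dims 5,6; δ0: rk 4, SNF 1^4
Ȟ^0 = (5 − 4) − 0 = 1, so Ȟ^0 ≅ Z
Ȟ^1 = (6 − 0) − 4 = 2, so Ȟ^1 ≅ Z^2
Ȟ^2 = (0 − 0) − 0 = 0, so Ȟ^2 ≅ 0


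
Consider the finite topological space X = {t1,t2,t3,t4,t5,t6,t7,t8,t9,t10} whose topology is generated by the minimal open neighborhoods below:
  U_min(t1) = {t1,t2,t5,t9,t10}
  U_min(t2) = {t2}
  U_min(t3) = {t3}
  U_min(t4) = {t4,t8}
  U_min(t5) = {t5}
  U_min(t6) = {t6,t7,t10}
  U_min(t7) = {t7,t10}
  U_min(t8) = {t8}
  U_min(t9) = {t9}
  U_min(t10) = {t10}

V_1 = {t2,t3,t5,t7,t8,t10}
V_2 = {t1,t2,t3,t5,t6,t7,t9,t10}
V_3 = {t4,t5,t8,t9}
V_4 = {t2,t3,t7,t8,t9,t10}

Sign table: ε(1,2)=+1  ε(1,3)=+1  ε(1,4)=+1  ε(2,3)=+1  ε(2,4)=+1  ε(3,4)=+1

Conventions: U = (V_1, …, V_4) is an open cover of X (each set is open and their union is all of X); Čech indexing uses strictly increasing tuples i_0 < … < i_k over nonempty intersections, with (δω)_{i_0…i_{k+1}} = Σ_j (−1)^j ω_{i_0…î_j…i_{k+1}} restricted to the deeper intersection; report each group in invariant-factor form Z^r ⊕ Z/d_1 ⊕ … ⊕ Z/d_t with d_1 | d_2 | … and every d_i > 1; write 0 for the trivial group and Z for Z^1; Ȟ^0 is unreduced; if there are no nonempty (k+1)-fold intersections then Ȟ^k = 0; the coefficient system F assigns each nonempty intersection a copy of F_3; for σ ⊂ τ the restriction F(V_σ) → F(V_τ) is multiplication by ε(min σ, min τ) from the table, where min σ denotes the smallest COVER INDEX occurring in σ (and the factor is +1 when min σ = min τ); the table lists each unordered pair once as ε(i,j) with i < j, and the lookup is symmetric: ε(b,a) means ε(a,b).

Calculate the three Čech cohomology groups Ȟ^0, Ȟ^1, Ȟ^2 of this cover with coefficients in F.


Ȟ^0 ≅ Z/3, Ȟ^1 ≅ 0, Ȟ^2 ≅ Z/3

nonempty intersections:
  V12={t2,t3,t5,t7,t10} V13={t5,t8} V14={t2,t3,t7,t8,t10} V23={t5,t9} V24={t2,t3,t7,t9,t10} V34={t8,t9}
  V123={t5} V124={t2,t3,t7,t10} V134={t8} V234={t9}
C dims 4,6,4; δ0: rk_F3 3; δ1: rk_F3 3
Ȟ^0: (4−3)−0=1 ⇒ Z/3
Ȟ^1: (6−3)−3=0 ⇒ 0
Ȟ^2: (4−0)−3=1 ⇒ Z/3


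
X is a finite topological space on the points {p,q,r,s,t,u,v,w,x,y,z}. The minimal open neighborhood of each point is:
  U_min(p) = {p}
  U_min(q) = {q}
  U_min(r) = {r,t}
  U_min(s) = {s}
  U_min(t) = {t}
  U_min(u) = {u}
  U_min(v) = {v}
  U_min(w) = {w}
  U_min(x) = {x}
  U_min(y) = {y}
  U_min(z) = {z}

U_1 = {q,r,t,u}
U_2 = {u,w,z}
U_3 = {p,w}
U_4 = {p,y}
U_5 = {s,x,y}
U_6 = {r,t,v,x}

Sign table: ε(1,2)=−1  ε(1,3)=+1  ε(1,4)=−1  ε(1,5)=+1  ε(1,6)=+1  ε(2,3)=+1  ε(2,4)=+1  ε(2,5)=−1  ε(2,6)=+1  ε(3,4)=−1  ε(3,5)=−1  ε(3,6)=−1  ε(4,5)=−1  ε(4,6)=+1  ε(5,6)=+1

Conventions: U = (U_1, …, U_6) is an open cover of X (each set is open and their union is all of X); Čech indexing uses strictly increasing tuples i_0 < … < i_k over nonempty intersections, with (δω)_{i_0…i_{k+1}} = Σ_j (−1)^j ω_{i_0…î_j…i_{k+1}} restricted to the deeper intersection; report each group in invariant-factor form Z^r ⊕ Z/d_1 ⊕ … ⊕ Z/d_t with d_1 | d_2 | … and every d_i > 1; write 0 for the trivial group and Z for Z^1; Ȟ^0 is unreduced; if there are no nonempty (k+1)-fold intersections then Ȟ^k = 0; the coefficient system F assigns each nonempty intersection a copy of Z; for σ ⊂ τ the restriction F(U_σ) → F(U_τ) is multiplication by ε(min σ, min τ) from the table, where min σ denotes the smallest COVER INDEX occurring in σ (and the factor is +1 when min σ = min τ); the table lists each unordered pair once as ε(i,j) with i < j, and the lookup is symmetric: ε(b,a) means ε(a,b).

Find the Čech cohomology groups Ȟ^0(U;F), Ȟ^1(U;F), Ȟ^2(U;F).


Ȟ^0 ≅ 0, Ȟ^1 ≅ Z/2 and Ȟ^2 ≅ 0

intersection data:
  U12={u} U16={r,t} U23={w} U34={p} U45={y} U56={x}
C dims 6,6; δ0: rk 6, SNF 1^5·2
Ȟ^0 = (6 − 6) − 0 = 0, so Ȟ^0 ≅ 0
Ȟ^1 = (6 − 0) − 6 = 0 plus torsion [2], so Ȟ^1 ≅ Z/2
Ȟ^2 = (0 − 0) − 0 = 0, so Ȟ^2 ≅ 0


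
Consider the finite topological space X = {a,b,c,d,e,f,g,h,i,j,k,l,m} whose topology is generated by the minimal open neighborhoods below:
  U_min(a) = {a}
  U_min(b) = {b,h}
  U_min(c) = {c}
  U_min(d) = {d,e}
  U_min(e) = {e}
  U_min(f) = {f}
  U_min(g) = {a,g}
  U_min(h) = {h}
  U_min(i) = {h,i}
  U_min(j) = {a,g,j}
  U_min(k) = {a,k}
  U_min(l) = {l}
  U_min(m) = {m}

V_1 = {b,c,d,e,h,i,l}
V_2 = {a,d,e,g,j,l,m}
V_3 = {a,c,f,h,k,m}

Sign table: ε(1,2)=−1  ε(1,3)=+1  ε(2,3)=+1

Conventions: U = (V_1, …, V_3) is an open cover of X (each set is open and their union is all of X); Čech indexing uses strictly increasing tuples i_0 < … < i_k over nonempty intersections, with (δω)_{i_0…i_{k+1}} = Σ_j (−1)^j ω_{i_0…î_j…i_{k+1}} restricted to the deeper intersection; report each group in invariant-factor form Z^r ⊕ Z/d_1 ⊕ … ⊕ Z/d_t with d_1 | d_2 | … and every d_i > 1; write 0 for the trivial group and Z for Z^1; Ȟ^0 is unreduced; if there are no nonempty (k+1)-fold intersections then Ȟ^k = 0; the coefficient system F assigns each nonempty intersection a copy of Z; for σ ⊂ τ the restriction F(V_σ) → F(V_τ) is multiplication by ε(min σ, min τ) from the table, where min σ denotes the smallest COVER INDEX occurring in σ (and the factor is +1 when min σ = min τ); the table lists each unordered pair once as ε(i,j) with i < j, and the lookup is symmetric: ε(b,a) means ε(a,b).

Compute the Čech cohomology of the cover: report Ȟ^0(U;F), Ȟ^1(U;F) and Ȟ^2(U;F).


nonempty overlaps:
  V12={d,e,l} V13={c,h} V23={a,m}
C dims 3,3; δ0: rk 3, SNF 1^2·2
degree 0: 3−3−0 = 0 → Ȟ^0 ≅ 0
degree 1: 3−0−3 = 0 plus torsion [2] → Ȟ^1 ≅ Z/2
degree 2: 0−0−0 = 0 → Ȟ^2 ≅ 0

Ȟ^0(U;F) ≅ 0,  Ȟ^1(U;F) ≅ Z/2,  Ȟ^2(U;F) ≅ 0


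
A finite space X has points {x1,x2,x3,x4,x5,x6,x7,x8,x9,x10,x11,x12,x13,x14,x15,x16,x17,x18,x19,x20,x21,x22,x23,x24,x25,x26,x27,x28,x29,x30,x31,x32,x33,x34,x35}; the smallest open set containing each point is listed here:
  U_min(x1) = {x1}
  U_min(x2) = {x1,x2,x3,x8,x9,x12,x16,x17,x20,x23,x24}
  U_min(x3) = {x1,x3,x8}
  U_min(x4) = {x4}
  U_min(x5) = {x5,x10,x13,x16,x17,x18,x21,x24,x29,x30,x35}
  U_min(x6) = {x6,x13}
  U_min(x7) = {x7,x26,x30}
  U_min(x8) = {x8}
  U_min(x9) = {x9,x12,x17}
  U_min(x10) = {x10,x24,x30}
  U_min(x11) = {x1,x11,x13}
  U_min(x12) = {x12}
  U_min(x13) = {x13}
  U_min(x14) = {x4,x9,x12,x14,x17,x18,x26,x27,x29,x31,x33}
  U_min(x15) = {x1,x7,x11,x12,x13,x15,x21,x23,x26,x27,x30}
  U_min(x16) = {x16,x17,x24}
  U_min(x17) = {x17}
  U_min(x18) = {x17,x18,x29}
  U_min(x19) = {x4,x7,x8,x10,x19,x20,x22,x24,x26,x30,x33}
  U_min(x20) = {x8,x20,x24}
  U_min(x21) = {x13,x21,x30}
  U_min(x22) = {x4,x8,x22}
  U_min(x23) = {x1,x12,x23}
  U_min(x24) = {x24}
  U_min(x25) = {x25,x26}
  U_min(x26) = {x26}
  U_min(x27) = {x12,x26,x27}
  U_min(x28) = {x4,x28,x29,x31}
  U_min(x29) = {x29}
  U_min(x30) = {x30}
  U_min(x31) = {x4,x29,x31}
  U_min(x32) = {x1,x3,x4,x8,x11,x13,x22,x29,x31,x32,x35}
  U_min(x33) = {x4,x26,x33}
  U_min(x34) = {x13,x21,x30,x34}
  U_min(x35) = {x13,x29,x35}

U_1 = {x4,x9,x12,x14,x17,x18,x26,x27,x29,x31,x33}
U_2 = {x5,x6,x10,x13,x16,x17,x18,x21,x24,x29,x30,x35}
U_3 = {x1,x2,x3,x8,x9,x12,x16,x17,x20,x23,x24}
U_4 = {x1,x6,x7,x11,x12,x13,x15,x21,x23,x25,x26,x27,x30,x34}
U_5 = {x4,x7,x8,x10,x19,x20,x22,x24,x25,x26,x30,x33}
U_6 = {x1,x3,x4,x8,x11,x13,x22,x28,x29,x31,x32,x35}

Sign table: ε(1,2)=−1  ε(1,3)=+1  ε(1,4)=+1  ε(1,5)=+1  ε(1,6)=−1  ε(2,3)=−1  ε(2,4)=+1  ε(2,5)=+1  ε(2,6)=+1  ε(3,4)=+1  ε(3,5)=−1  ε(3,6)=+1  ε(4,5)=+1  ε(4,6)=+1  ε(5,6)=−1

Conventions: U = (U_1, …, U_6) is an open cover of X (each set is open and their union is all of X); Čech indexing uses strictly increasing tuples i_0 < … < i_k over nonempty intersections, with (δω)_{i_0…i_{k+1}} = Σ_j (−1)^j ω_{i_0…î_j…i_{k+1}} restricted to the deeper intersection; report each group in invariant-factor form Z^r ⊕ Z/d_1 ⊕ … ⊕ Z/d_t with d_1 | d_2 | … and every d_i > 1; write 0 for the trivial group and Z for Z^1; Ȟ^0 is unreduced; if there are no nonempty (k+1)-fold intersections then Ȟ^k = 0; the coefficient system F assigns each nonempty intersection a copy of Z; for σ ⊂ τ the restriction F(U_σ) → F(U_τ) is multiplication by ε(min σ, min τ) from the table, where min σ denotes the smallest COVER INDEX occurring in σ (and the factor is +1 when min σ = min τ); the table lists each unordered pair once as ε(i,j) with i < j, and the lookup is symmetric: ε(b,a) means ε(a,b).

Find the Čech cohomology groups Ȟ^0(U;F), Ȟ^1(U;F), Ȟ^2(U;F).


nerve of the cover:
  U12={x17,x18,x29} U13={x9,x12,x17} U14={x12,x26,x27} U15={x4,x26,x33} U16={x4,x29,x31} U23={x16,x17,x24} U24={x6,x13,x21,x30} U25={x10,x24,x30} U26={x13,x29,x35} U34={x1,x12,x23} U35={x8,x20,x24} U36={x1,x3,x8} U45={x7,x25,x26,x30} U46={x1,x11,x13} U56={x4,x8,x22}
  U123={x17} U126={x29} U134={x12} U145={x26} U156={x4} U235={x24} U245={x30} U246={x13} U346={x1} U356={x8}
C dims 6,15,10; δ0: rk 6, SNF 1^5·2; δ1: rk 9, SNF 1^9
Ȟ^0 = (6 − 6) − 0 = 0, so Ȟ^0 ≅ 0
Ȟ^1 = (15 − 9) − 6 = 0 plus torsion [2], so Ȟ^1 ≅ Z/2
Ȟ^2 = (10 − 0) − 9 = 1, so Ȟ^2 ≅ Z

Ȟ^0 = 0, Ȟ^1 = Z/2 and Ȟ^2 = Z


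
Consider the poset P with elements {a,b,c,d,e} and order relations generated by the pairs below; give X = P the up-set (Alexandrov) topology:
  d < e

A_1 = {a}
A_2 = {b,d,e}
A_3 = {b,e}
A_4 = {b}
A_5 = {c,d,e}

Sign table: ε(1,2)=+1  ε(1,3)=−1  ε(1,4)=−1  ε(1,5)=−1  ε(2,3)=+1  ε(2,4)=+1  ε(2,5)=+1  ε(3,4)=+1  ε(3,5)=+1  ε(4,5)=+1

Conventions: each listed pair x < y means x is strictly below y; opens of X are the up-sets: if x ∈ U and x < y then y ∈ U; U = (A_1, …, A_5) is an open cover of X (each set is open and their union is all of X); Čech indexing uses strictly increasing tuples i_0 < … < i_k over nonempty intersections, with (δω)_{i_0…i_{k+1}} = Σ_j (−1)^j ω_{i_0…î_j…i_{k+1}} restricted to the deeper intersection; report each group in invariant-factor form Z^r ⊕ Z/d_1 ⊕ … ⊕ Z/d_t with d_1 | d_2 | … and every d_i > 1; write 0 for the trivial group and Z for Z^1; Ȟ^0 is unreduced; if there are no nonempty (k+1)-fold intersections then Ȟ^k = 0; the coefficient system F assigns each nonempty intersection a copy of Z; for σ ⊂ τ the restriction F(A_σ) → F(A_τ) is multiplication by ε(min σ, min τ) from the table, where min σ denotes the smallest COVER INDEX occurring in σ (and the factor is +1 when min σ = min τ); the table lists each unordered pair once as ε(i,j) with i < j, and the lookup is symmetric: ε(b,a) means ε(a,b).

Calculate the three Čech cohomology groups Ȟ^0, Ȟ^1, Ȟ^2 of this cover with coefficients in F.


nerve of the cover:
  A23={b,e} A24={b} A25={d,e} A34={b} A35={e}
  A234={b} A235={e}
C dims 5,5,2; δ0: rk 3, SNF 1^3; δ1: rk 2, SNF 1^2
Ȟ^0 = (5 − 3) − 0 = 2, so Ȟ^0 ≅ Z^2
Ȟ^1 = (5 − 2) − 3 = 0, so Ȟ^1 ≅ 0
Ȟ^2 = (2 − 0) − 2 = 0, so Ȟ^2 ≅ 0

Ȟ^0 = Z^2,  Ȟ^1 = 0,  Ȟ^2 = 0


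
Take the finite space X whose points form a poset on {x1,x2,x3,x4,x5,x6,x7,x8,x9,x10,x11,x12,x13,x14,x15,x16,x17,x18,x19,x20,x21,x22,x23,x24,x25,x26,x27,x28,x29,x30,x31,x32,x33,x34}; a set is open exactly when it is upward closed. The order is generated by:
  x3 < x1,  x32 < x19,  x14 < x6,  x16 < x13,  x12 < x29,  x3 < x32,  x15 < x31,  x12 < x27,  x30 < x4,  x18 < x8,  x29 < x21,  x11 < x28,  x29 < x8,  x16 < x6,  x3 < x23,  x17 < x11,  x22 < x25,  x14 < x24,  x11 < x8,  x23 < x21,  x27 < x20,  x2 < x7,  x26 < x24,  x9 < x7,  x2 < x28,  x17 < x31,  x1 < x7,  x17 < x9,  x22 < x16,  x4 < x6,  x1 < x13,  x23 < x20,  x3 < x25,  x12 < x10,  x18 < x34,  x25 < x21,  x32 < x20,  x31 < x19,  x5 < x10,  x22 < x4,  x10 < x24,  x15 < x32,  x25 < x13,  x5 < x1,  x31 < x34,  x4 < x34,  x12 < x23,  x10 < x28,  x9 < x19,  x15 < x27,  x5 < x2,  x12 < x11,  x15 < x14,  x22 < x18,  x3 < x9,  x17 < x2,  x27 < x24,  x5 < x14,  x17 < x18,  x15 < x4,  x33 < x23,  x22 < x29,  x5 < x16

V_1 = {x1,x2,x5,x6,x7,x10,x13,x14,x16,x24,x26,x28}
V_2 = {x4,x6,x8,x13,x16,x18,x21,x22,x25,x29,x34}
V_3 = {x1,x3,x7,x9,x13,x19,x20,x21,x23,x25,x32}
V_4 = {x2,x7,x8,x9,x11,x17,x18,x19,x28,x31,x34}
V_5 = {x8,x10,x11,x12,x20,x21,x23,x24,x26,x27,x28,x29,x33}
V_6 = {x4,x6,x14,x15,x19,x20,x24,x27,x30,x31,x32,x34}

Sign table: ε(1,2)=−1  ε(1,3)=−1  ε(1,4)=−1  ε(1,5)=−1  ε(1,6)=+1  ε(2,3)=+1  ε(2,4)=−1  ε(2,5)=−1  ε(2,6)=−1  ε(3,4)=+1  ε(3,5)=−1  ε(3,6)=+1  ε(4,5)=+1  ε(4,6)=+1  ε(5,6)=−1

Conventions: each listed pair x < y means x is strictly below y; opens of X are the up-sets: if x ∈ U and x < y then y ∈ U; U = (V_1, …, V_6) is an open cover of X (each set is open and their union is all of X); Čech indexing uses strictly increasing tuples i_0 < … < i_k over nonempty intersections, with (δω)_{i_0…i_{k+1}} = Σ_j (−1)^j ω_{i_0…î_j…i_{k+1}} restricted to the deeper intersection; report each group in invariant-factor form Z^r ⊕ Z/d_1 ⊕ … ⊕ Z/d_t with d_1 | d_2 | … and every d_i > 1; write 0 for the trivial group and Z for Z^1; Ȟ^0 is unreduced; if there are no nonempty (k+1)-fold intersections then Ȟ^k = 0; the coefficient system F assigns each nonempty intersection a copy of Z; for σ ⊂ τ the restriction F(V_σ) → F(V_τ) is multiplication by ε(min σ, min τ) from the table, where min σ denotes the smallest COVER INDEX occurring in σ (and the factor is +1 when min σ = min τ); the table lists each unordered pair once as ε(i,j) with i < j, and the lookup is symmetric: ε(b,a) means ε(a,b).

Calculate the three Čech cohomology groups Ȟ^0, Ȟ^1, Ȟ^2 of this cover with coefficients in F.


Ȟ^0(U;F) ≅ 0,  Ȟ^1(U;F) ≅ Z/2,  Ȟ^2(U;F) ≅ Z

intersection data:
  V12={x6,x13,x16} V13={x1,x7,x13} V14={x2,x7,x28} V15={x10,x24,x26,x28} V16={x6,x14,x24} V23={x13,x21,x25} V24={x8,x18,x34} V25={x8,x21,x29} V26={x4,x6,x34} V34={x7,x9,x19} V35={x20,x21,x23} V36={x19,x20,x32} V45={x8,x11,x28} V46={x19,x31,x34} V56={x20,x24,x27}
  V123={x13} V126={x6} V134={x7} V145={x28} V156={x24} V235={x21} V245={x8} V246={x34} V346={x19} V356={x20}
C dims 6,15,10; δ0: rk 6, SNF 1^5·2; δ1: rk 9, SNF 1^9
Ȟ^0 = (6 − 6) − 0 = 0, so Ȟ^0 ≅ 0
Ȟ^1 = (15 − 9) − 6 = 0 plus torsion [2], so Ȟ^1 ≅ Z/2
Ȟ^2 = (10 − 0) − 9 = 1, so Ȟ^2 ≅ Z


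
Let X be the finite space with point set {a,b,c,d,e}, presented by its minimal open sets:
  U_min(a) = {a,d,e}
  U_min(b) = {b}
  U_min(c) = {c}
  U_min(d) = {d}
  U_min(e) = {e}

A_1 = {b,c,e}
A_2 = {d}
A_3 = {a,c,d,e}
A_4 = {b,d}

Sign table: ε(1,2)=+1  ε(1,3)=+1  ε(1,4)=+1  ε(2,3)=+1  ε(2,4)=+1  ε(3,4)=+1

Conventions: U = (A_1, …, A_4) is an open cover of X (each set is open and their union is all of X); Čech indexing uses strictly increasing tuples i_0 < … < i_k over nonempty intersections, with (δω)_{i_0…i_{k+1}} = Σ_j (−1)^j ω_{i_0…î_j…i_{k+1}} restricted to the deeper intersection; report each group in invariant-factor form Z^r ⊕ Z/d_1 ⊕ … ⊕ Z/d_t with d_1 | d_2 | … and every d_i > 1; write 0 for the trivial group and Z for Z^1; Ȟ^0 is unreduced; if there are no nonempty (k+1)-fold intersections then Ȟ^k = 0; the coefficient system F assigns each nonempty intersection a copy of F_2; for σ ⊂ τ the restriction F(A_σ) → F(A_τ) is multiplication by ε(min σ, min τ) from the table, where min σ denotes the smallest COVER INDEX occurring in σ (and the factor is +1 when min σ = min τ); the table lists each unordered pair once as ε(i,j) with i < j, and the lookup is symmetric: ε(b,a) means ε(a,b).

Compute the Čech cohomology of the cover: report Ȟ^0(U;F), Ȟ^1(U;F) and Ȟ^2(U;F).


Ȟ^0 ≅ Z/2, Ȟ^1 ≅ Z/2, Ȟ^2 ≅ 0

nonempty intersections:
  A13={c,e} A14={b} A23={d} A24={d} A34={d}
  A234={d}
C dims 4,5,1; δ0: rk_F2 3; δ1: rk_F2 1
Ȟ^0: (4−3)−0=1 ⇒ Z/2
Ȟ^1: (5−1)−3=1 ⇒ Z/2
Ȟ^2: (1−0)−1=0 ⇒ 0


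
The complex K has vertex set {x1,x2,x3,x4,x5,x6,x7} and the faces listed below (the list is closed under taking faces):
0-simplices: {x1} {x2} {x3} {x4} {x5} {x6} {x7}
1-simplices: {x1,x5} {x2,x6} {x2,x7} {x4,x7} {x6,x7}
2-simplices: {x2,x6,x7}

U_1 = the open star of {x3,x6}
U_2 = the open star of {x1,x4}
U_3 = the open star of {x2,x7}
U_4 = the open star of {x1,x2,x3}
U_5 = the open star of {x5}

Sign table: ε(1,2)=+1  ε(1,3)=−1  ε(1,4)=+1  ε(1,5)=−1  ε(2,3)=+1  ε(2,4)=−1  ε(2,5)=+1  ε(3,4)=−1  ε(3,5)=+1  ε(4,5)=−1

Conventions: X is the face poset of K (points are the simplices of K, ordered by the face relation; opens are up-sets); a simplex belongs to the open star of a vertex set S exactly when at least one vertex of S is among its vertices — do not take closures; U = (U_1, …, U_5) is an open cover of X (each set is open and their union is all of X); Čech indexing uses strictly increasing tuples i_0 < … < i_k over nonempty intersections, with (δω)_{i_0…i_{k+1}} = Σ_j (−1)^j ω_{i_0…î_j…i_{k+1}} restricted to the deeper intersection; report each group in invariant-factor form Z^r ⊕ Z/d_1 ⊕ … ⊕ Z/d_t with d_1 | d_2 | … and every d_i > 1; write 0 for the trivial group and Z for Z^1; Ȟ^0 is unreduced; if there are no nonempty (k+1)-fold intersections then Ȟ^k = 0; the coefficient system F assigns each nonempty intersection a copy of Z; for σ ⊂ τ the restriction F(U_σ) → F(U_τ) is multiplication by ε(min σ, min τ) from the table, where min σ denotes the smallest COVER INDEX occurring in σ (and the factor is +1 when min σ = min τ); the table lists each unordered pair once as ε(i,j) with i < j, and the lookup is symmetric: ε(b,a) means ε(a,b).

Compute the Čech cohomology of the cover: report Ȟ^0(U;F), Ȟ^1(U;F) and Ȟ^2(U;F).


intersection data:
  U1={{x3},{x6},{x2,x6},{x6,x7},{x2,x6,x7}} U2={{x1},{x4},{x1,x5},{x4,x7}} U3={{x2},{x7},{x2,x6},{x2,x7},{x4,x7},{x6,x7},{x2,x6,x7}} U4={{x1},{x2},{x3},{x1,x5},{x2,x6},{x2,x7},{x2,x6,x7}} U5={{x5},{x1,x5}}
  U13={{x2,x6},{x6,x7},{x2,x6,x7}} U14={{x3},{x2,x6},{x2,x6,x7}} U23={{x4,x7}} U24={{x1},{x1,x5}} U25={{x1,x5}} U34={{x2},{x2,x6},{x2,x7},{x2,x6,x7}} U45={{x1,x5}}
  U134={{x2,x6},{x2,x6,x7}} U245={{x1,x5}}
C dims 5,7,2; δ0: rk 4, SNF 1^4; δ1: rk 2, SNF 1^2
Ȟ^0 = (5 − 4) − 0 = 1, so Ȟ^0 ≅ Z
Ȟ^1 = (7 − 2) − 4 = 1, so Ȟ^1 ≅ Z
Ȟ^2 = (2 − 0) − 2 = 0, so Ȟ^2 ≅ 0

Ȟ^0(U;F) ≅ Z; Ȟ^1(U;F) ≅ Z; Ȟ^2(U;F) ≅ 0


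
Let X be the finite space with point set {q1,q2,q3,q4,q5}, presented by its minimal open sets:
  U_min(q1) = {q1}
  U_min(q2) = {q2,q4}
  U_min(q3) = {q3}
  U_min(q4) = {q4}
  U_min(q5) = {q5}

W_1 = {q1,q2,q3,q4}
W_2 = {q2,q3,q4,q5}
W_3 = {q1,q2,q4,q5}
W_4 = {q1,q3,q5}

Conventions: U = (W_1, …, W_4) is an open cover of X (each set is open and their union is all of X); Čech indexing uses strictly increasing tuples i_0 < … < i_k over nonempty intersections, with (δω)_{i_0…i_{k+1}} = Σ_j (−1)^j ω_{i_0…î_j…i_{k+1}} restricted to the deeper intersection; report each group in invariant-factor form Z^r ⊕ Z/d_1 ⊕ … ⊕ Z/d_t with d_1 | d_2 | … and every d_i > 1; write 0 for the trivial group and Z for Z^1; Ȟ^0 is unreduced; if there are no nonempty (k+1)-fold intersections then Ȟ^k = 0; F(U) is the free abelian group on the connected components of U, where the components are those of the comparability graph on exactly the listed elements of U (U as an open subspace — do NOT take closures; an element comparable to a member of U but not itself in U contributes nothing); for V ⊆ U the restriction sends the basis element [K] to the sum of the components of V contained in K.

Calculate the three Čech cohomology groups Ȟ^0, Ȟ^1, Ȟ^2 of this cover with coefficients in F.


Ȟ^0 ≅ Z^4, Ȟ^1 ≅ 0 and Ȟ^2 ≅ 0

nerve of the cover:
  W12={q2,q3,q4} W13={q1,q2,q4} W14={q1,q3} W23={q2,q4,q5} W24={q3,q5} W34={q1,q5}
  W123={q2,q4} W124={q3} W134={q1} W234={q5}
components per intersection:
  W1: {q1} {q2,q4} {q3}
  W2: {q2,q4} {q3} {q5}
  W3: {q1} {q2,q4} {q5}
  W4: {q1} {q3} {q5}
  W12: {q2,q4} {q3}
  W13: {q1} {q2,q4}
  W14: {q1} {q3}
  W23: {q2,q4} {q5}
  W24: {q3} {q5}
  W34: {q1} {q5}
  W123: {q2,q4}
  W124: {q3}
  W134: {q1}
  W234: {q5}
C dims 12,12,4; δ0: rk 8, SNF 1^8; δ1: rk 4, SNF 1^4
Ȟ^0 = (12 − 8) − 0 = 4, so Ȟ^0 ≅ Z^4
Ȟ^1 = (12 − 4) − 8 = 0, so Ȟ^1 ≅ 0
Ȟ^2 = (4 − 0) − 4 = 0, so Ȟ^2 ≅ 0


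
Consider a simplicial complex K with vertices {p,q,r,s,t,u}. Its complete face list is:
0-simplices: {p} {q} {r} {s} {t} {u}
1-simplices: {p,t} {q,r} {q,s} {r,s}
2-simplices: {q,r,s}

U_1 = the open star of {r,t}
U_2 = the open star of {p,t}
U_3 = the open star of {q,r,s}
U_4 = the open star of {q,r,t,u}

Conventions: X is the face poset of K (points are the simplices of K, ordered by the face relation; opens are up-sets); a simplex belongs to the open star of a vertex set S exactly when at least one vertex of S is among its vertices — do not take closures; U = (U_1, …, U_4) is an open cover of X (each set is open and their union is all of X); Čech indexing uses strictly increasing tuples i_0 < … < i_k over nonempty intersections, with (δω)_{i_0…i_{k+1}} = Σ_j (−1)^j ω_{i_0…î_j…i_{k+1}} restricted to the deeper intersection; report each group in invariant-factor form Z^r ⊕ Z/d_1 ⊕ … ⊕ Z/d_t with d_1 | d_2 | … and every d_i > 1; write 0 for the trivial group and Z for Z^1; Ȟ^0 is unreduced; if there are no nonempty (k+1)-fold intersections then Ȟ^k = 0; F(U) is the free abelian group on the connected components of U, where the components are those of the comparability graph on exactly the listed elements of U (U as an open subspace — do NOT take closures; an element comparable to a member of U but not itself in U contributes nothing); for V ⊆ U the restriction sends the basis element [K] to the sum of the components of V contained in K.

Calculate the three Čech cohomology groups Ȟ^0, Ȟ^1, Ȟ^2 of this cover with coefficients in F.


Ȟ^0 ≅ Z^3; Ȟ^1 ≅ 0; Ȟ^2 ≅ 0

nerve of the cover:
  U1={{r},{t},{p,t},{q,r},{r,s},{q,r,s}} U2={{p},{t},{p,t}} U3={{q},{r},{s},{q,r},{q,s},{r,s},{q,r,s}} U4={{q},{r},{t},{u},{p,t},{q,r},{q,s},{r,s},{q,r,s}}
  U12={{t},{p,t}} U13={{r},{q,r},{r,s},{q,r,s}} U14={{r},{t},{p,t},{q,r},{r,s},{q,r,s}} U24={{t},{p,t}} U34={{q},{r},{q,r},{q,s},{r,s},{q,r,s}}
  U124={{t},{p,t}} U134={{r},{q,r},{r,s},{q,r,s}}
components per intersection:
  U1: {{r},{q,r},{r,s},{q,r,s}} {{t},{p,t}}
  U2: {{p},{t},{p,t}}
  U3: {{q},{r},{s},{q,r},{q,s},{r,s},{q,r,s}}
  U4: {{q},{r},{q,r},{q,s},{r,s},{q,r,s}} {{t},{p,t}} {{u}}
  U12: {{t},{p,t}}
  U13: {{r},{q,r},{r,s},{q,r,s}}
  U14: {{r},{q,r},{r,s},{q,r,s}} {{t},{p,t}}
  U24: {{t},{p,t}}
  U34: {{q},{r},{q,r},{q,s},{r,s},{q,r,s}}
  U124: {{t},{p,t}}
  U134: {{r},{q,r},{r,s},{q,r,s}}
C dims 7,6,2; δ0: rk 4, SNF 1^4; δ1: rk 2, SNF 1^2
Ȟ^0 = (7 − 4) − 0 = 3, so Ȟ^0 ≅ Z^3
Ȟ^1 = (6 − 2) − 4 = 0, so Ȟ^1 ≅ 0
Ȟ^2 = (2 − 0) − 2 = 0, so Ȟ^2 ≅ 0


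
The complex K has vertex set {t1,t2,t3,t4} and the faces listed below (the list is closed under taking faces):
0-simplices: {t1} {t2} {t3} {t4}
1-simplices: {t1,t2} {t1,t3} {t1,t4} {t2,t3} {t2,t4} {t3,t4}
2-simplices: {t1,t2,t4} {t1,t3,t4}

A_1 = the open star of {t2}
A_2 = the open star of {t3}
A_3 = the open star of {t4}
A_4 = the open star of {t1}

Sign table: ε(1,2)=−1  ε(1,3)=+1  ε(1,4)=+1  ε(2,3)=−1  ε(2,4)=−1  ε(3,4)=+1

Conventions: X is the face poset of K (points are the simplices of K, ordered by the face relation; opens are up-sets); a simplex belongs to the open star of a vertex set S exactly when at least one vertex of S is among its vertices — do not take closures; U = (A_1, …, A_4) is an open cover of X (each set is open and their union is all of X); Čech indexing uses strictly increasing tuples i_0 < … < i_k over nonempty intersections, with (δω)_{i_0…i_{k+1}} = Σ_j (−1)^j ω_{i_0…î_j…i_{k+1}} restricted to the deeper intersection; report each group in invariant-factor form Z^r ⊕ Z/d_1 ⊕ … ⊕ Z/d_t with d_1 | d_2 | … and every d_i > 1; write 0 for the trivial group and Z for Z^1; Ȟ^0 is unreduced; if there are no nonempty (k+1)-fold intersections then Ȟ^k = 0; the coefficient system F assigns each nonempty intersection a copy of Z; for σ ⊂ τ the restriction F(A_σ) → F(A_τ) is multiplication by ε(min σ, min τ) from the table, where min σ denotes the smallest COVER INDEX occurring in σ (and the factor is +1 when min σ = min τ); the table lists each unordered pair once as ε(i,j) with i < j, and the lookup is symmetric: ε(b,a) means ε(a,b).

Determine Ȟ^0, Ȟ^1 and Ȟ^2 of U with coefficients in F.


nerve simplices:
  A1={{t2},{t1,t2},{t2,t3},{t2,t4},{t1,t2,t4}} A2={{t3},{t1,t3},{t2,t3},{t3,t4},{t1,t3,t4}} A3={{t4},{t1,t4},{t2,t4},{t3,t4},{t1,t2,t4},{t1,t3,t4}} A4={{t1},{t1,t2},{t1,t3},{t1,t4},{t1,t2,t4},{t1,t3,t4}}
  A12={{t2,t3}} A13={{t2,t4},{t1,t2,t4}} A14={{t1,t2},{t1,t2,t4}} A23={{t3,t4},{t1,t3,t4}} A24={{t1,t3},{t1,t3,t4}} A34={{t1,t4},{t1,t2,t4},{t1,t3,t4}}
  A134={{t1,t2,t4}} A234={{t1,t3,t4}}
C dims 4,6,2; δ0: rk 3, SNF 1^3; δ1: rk 2, SNF 1^2
degree 0: 4−3−0 = 1 → Ȟ^0 ≅ Z
degree 1: 6−2−3 = 1 → Ȟ^1 ≅ Z
degree 2: 2−0−2 = 0 → Ȟ^2 ≅ 0

Ȟ^0(U;F) ≅ Z,  Ȟ^1(U;F) ≅ Z,  Ȟ^2(U;F) ≅ 0
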